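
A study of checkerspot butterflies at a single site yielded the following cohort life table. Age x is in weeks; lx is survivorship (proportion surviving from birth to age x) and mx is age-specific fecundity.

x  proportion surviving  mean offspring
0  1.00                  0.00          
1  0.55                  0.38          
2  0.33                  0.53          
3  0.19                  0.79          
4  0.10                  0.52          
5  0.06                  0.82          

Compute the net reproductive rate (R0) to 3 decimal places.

lx·mx by age: 0, 0.209, 0.1749, 0.1501, 0.052, 0.0492
R0 = Σ lx·mx = 0.6352 → 0.635

0.635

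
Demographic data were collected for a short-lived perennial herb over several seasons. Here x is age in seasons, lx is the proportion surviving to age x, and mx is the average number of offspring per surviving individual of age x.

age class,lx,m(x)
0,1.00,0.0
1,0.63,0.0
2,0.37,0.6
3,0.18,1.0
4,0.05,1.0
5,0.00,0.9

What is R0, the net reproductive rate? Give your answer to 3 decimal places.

lx·mx by age: 0, 0, 0.222, 0.18, 0.05, 0
R0 = Σ lx·mx = 0.452 → 0.452

0.452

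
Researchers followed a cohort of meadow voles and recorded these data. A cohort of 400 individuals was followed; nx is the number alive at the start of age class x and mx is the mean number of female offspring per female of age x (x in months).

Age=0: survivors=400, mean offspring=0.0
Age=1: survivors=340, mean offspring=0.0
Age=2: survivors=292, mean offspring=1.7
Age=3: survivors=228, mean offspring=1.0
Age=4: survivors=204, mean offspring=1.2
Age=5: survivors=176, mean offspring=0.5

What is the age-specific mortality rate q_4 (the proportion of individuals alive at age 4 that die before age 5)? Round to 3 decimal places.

0.137

lx = nx/n0 = nx/400: 1, 0.85, 0.73, 0.57, 0.51, 0.44
q_4 = (l_4 − l_5) / l_4 = (0.51 − 0.44) / 0.51
     = 0.07 / 0.51 = 0.137255… → 0.137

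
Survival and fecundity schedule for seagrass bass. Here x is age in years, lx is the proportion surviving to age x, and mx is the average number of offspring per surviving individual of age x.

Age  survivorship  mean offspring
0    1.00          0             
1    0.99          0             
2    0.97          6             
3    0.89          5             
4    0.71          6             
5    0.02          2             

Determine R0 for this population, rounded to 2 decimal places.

14.57

lx·mx by age: 0, 0, 5.82, 4.45, 4.26, 0.04
R0 = Σ lx·mx = 14.57 → 14.57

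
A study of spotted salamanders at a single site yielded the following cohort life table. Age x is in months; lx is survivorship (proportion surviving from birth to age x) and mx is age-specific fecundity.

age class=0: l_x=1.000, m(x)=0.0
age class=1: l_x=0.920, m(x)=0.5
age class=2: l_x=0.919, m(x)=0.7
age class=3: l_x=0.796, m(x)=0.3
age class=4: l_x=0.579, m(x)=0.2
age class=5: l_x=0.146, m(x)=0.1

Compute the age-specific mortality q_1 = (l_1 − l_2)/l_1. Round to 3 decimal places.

q_1 = (l_1 − l_2) / l_1 = (0.92 − 0.919) / 0.92
     = 0.001 / 0.92 = 0.001087… → 0.001

0.001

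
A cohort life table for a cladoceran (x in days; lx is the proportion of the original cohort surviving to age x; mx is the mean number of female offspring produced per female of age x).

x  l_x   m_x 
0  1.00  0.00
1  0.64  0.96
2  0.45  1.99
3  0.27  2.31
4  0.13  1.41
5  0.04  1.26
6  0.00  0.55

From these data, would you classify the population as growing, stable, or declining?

growing

R0 = Σ lx·mx = 0 + 0.6144 + 0.8955 + 0.6237 + 0.1833 + 0.0504 + 0 = 2.3673
R0 > 1, so the population is growing.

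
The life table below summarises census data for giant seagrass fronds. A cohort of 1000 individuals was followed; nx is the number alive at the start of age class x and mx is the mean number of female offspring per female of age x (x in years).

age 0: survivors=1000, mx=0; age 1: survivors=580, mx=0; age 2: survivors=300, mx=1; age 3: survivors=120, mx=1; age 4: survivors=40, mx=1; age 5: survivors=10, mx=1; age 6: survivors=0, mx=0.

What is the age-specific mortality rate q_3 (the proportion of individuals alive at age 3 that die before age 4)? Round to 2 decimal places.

lx = nx/n0 = nx/1000: 1, 0.58, 0.3, 0.12, 0.04, 0.01, 0
q_3 = (l_3 − l_4) / l_3 = (0.12 − 0.04) / 0.12
     = 0.08 / 0.12 = 0.666667… → 0.67

0.67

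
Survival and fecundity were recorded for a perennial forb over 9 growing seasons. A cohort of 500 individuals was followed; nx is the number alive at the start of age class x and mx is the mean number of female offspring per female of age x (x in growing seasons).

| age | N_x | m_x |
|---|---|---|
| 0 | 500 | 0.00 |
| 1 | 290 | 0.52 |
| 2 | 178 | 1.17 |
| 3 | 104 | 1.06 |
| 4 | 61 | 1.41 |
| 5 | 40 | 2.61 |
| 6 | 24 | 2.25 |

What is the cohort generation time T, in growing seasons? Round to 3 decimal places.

2.926

lx = nx/n0 = nx/500: 1, 0.58, 0.356, 0.208, 0.122, 0.08, 0.048
lx·mx: 0, 0.3016, 0.41652, 0.22048, 0.17202, 0.2088, 0.108 → R0 = 1.42742
x·lx·mx: 0, 0.3016, 0.83304, 0.66144, 0.68808, 1.044, 0.648 → Σ = 4.17616
T = 4.17616 / 1.42742 = 2.92567… → 2.926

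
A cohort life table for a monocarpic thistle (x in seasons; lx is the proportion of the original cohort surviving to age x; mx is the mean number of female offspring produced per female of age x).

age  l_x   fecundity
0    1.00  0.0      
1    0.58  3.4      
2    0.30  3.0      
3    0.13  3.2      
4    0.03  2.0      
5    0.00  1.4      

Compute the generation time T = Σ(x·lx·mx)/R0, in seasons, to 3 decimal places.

lx·mx: 0, 1.972, 0.9, 0.416, 0.06, 0 → R0 = 3.348
x·lx·mx: 0, 1.972, 1.8, 1.248, 0.24, 0 → Σ = 5.26
T = 5.26 / 3.348 = 1.571087… → 1.571

1.571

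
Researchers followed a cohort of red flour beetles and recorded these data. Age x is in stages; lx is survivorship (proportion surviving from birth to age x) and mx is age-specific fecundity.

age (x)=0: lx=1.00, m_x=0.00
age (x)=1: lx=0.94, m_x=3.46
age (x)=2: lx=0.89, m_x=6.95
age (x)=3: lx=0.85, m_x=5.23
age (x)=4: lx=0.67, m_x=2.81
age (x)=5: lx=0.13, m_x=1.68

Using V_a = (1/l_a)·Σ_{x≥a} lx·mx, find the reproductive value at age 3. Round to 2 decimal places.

7.70

lx·mx for x ≥ 3: 4.4455, 1.8827, 0.2184 → sum = 6.5466
V_3 = 6.5466 / l_3 = 6.5466 / 0.85 = 7.701882… → 7.70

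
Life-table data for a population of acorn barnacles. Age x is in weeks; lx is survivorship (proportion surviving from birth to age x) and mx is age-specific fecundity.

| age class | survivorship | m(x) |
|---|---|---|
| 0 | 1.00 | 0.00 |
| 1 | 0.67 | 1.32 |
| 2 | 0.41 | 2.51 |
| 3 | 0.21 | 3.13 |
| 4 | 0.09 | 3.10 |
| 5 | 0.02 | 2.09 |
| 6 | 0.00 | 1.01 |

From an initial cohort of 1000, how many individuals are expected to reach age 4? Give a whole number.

Expected survivors = N0 · l_4 = 1000 × 0.09 = 90 → 90

90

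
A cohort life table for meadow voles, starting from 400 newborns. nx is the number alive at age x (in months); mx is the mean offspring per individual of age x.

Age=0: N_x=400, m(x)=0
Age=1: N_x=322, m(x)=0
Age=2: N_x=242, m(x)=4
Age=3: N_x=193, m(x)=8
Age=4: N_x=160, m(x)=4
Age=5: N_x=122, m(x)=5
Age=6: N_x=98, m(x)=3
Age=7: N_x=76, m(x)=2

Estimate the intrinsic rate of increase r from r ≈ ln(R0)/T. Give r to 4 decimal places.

0.6599

lx = nx/n0 = nx/400: 1, 0.805, 0.605, 0.4825, 0.4, 0.305, 0.245, 0.19
R0 = Σ lx·mx = 0 + 0 + 2.42 + 3.86 + 1.6 + 1.525 + 0.735 + 0.38 = 10.52
Σ x·lx·mx = 37.515; T = 37.515/10.52 = 3.56606…
r ≈ ln(R0)/T = ln(10.52)/3.56606… = 0.659909… → 0.6599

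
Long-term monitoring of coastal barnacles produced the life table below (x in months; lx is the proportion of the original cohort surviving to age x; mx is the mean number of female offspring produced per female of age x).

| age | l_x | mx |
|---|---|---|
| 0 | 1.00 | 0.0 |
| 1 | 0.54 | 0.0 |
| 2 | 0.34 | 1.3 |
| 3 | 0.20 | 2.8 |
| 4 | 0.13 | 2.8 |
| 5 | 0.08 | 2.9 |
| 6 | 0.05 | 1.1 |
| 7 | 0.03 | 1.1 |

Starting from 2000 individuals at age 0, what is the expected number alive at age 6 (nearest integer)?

Expected survivors = N0 · l_6 = 2000 × 0.05 = 100 → 100

100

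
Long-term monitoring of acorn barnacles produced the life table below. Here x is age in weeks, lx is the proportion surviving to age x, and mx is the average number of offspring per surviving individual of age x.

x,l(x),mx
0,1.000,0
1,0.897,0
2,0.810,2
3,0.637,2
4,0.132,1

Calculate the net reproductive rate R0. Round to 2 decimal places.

3.03

lx·mx by age: 0, 0, 1.62, 1.274, 0.132
R0 = Σ lx·mx = 3.026 → 3.03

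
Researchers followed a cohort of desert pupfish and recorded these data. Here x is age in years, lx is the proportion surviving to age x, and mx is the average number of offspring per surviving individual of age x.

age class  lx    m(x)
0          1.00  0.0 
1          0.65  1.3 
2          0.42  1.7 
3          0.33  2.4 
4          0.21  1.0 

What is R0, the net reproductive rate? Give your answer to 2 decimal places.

2.56

lx·mx by age: 0, 0.845, 0.714, 0.792, 0.21
R0 = Σ lx·mx = 2.561 → 2.56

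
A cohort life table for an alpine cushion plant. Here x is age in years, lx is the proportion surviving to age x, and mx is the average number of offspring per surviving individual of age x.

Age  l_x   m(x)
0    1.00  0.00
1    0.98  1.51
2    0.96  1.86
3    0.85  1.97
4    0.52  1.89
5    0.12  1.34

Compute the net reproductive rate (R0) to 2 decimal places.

lx·mx by age: 0, 1.4798, 1.7856, 1.6745, 0.9828, 0.1608
R0 = Σ lx·mx = 6.0835 → 6.08

6.08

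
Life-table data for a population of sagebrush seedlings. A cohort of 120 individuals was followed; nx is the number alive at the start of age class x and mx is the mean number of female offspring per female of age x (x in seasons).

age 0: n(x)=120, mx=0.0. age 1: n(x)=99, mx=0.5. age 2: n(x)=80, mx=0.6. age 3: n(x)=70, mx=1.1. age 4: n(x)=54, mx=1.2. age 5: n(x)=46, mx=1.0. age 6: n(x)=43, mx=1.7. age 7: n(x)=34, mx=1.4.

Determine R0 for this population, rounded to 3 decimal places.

3.383

lx = nx/n0 = nx/120: 1, 0.825, 0.66667…, 0.58333…, 0.45, 0.38333…, 0.35833…, 0.28333…
lx·mx by age: 0, 0.4125, 0.4…, 0.641667…, 0.54, 0.383333…, 0.609167…, 0.396667…
R0 = Σ lx·mx = 3.383333… → 3.383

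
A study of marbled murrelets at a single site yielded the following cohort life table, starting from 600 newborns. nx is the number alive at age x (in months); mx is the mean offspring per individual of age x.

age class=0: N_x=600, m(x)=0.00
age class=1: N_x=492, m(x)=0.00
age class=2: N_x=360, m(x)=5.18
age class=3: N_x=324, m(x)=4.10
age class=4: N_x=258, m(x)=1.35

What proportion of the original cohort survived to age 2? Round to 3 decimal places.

l_2 = n_2/n_0 = 360/600 = 0.6 → 0.600

0.600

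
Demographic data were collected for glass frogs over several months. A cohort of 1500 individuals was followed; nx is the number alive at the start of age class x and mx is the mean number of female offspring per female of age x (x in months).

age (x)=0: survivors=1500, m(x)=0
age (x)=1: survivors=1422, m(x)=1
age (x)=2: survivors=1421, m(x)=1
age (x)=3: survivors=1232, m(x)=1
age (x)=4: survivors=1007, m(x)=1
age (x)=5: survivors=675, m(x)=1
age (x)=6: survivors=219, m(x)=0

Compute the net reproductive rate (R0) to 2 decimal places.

3.84

lx = nx/n0 = nx/1500: 1, 0.948, 0.94733…, 0.82133…, 0.67133…, 0.45, 0.146
lx·mx by age: 0, 0.948, 0.947333…, 0.821333…, 0.671333…, 0.45, 0
R0 = Σ lx·mx = 3.838… → 3.84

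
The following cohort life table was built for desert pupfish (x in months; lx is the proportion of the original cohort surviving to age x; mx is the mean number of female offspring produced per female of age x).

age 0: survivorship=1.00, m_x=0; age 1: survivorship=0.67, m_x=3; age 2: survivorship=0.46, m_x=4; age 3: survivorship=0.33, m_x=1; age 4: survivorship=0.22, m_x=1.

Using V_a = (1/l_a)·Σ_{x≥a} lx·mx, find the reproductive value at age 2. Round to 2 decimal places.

5.20

lx·mx for x ≥ 2: 1.84, 0.33, 0.22 → sum = 2.39
V_2 = 2.39 / l_2 = 2.39 / 0.46 = 5.195652… → 5.20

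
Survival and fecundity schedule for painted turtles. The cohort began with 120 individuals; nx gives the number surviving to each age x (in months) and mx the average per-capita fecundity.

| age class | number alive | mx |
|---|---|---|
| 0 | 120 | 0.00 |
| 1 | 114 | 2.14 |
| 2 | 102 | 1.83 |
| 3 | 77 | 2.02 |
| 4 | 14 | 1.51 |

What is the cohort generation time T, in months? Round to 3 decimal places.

lx = nx/n0 = nx/120: 1, 0.95, 0.85, 0.64167…, 0.11667…
lx·mx: 0, 2.033, 1.5555, 1.296167…, 0.176167… → R0 = 5.060833…
x·lx·mx: 0, 2.033, 3.111, 3.8885…, 0.704667… → Σ = 9.737167…
T = 9.737167… / 5.060833… = 1.924024… → 1.924

1.924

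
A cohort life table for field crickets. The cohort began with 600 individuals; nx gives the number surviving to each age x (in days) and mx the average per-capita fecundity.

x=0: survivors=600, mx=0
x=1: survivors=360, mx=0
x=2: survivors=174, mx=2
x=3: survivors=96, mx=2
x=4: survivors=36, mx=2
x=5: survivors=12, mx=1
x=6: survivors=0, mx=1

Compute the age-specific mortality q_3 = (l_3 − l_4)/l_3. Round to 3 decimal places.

0.625

lx = nx/n0 = nx/600: 1, 0.6, 0.29, 0.16, 0.06, 0.02, 0
q_3 = (l_3 − l_4) / l_3 = (0.16 − 0.06) / 0.16
     = 0.1 / 0.16 = 0.625 → 0.625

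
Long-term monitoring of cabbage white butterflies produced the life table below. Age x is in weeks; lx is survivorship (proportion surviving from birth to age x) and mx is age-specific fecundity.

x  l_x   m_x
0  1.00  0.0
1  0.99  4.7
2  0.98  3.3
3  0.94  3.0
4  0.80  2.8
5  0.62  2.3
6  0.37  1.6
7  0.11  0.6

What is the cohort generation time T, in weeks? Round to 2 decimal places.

lx·mx: 0, 4.653, 3.234, 2.82, 2.24, 1.426, 0.592, 0.066 → R0 = 15.031
x·lx·mx: 0, 4.653, 6.468, 8.46, 8.96, 7.13, 3.552, 0.462 → Σ = 39.685
T = 39.685 / 15.031 = 2.64021… → 2.64

2.64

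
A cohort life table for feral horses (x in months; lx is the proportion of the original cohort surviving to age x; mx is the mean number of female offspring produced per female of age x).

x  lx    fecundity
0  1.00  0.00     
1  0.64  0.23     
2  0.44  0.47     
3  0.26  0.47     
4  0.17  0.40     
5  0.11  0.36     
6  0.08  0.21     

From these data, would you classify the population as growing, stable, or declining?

declining

R0 = Σ lx·mx = 0 + 0.1472 + 0.2068 + 0.1222 + 0.068 + 0.0396 + 0.0168 = 0.6006
R0 < 1, so the population is declining.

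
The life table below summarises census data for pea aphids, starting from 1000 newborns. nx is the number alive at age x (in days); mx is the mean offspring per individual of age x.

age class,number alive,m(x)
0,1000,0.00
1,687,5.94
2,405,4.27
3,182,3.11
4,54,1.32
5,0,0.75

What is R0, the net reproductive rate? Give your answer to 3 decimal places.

6.447

lx = nx/n0 = nx/1000: 1, 0.687, 0.405, 0.182, 0.054, 0
lx·mx by age: 0, 4.08078, 1.72935, 0.56602, 0.07128, 0
R0 = Σ lx·mx = 6.44743 → 6.447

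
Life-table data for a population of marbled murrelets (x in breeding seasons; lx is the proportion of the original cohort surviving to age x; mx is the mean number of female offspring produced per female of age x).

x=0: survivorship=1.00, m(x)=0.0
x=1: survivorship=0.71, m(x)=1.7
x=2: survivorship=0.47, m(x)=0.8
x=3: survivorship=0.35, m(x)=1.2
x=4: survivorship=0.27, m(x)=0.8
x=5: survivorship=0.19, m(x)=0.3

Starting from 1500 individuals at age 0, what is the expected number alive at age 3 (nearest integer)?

Expected survivors = N0 · l_3 = 1500 × 0.35 = 525 → 525

525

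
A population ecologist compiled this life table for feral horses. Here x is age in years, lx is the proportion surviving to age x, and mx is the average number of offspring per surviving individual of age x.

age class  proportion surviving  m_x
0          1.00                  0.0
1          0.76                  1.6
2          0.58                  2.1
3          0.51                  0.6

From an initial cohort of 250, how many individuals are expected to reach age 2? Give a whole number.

Expected survivors = N0 · l_2 = 250 × 0.58 = 145 → 145

145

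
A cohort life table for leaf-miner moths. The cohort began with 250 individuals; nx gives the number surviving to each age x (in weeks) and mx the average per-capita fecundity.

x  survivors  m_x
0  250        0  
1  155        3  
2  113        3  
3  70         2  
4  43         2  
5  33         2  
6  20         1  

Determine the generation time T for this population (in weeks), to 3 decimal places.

lx = nx/n0 = nx/250: 1, 0.62, 0.452, 0.28, 0.172, 0.132, 0.08
lx·mx: 0, 1.86, 1.356, 0.56, 0.344, 0.264, 0.08 → R0 = 4.464
x·lx·mx: 0, 1.86, 2.712, 1.68, 1.376, 1.32, 0.48 → Σ = 9.428
T = 9.428 / 4.464 = 2.112007… → 2.112

2.112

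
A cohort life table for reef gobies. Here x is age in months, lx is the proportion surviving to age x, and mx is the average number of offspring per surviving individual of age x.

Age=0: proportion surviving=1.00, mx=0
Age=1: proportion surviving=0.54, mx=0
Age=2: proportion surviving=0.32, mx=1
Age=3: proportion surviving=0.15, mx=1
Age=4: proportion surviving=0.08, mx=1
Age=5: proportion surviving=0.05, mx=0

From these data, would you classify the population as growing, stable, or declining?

R0 = Σ lx·mx = 0 + 0 + 0.32 + 0.15 + 0.08 + 0 = 0.55
R0 < 1, so the population is declining.

declining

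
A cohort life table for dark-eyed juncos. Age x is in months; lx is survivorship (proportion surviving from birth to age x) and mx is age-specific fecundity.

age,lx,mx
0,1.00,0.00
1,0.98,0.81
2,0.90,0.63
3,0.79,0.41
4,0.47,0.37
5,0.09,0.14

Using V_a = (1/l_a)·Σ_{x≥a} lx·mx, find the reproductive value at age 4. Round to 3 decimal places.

0.397

lx·mx for x ≥ 4: 0.1739, 0.0126 → sum = 0.1865
V_4 = 0.1865 / l_4 = 0.1865 / 0.47 = 0.396809… → 0.397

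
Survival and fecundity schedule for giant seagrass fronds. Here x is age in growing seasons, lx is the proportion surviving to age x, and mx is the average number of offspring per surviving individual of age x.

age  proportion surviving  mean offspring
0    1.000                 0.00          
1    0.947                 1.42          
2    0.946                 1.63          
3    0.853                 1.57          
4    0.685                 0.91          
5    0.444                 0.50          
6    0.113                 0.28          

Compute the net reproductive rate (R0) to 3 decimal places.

lx·mx by age: 0, 1.34474, 1.54198, 1.33921, 0.62335, 0.222, 0.03164
R0 = Σ lx·mx = 5.10292 → 5.103

5.103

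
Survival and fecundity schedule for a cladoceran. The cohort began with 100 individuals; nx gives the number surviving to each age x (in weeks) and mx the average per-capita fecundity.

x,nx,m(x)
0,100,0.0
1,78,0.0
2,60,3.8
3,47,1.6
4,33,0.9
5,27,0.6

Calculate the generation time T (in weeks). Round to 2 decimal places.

2.52

lx = nx/n0 = nx/100: 1, 0.78, 0.6, 0.47, 0.33, 0.27
lx·mx: 0, 0, 2.28, 0.752, 0.297, 0.162 → R0 = 3.491
x·lx·mx: 0, 0, 4.56, 2.256, 1.188, 0.81 → Σ = 8.814
T = 8.814 / 3.491 = 2.524778… → 2.52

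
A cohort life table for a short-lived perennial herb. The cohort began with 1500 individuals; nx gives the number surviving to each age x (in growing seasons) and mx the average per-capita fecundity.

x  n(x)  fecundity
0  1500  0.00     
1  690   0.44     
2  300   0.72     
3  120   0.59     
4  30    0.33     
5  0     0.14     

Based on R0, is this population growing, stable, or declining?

lx = nx/n0 = nx/1500: 1, 0.46, 0.2, 0.08, 0.02, 0
R0 = Σ lx·mx = 0 + 0.2024 + 0.144 + 0.0472 + 0.0066 + 0 = 0.4002
R0 < 1, so the population is declining.

declining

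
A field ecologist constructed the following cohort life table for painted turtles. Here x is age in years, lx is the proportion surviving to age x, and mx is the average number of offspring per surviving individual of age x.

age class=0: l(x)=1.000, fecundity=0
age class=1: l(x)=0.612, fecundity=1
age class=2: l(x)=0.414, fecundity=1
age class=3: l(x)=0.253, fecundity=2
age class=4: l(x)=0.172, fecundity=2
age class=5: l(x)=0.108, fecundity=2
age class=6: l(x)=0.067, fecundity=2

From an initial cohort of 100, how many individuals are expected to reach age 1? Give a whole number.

61

Expected survivors = N0 · l_1 = 100 × 0.612 = 61.2 → 61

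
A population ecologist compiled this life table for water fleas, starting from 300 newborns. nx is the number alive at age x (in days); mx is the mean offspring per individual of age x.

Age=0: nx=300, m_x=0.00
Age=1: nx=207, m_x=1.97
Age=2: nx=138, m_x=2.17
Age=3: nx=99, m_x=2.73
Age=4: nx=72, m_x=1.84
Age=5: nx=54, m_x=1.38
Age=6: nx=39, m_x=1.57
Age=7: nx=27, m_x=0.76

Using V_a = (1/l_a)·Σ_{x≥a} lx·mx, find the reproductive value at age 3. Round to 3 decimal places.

lx = nx/n0 = nx/300: 1, 0.69, 0.46, 0.33, 0.24, 0.18, 0.13, 0.09
lx·mx for x ≥ 3: 0.9009, 0.4416, 0.2484, 0.2041, 0.0684 → sum = 1.8634
V_3 = 1.8634 / l_3 = 1.8634 / 0.33 = 5.646667… → 5.647

5.647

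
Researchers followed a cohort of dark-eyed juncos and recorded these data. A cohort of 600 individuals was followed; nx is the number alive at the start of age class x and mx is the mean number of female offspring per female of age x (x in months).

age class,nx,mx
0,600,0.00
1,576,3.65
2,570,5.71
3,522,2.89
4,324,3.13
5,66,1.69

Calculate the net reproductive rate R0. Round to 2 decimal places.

13.32

lx = nx/n0 = nx/600: 1, 0.96, 0.95, 0.87, 0.54, 0.11
lx·mx by age: 0, 3.504, 5.4245, 2.5143, 1.6902, 0.1859
R0 = Σ lx·mx = 13.3189 → 13.32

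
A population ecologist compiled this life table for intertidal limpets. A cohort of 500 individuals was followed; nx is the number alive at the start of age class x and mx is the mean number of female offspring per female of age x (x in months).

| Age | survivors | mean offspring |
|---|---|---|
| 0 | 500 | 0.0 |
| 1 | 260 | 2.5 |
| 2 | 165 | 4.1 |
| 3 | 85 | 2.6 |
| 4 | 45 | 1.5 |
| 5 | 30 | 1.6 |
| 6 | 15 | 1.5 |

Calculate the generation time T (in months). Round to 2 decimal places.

1.96

lx = nx/n0 = nx/500: 1, 0.52, 0.33, 0.17, 0.09, 0.06, 0.03
lx·mx: 0, 1.3, 1.353, 0.442, 0.135, 0.096, 0.045 → R0 = 3.371
x·lx·mx: 0, 1.3, 2.706, 1.326, 0.54, 0.48, 0.27 → Σ = 6.622
T = 6.622 / 3.371 = 1.964402… → 1.96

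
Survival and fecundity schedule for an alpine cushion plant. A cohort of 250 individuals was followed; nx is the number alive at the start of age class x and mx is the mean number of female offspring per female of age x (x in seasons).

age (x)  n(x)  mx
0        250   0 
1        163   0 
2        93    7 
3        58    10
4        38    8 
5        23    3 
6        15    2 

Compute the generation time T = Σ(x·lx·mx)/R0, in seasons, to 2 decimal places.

lx = nx/n0 = nx/250: 1, 0.652, 0.372, 0.232, 0.152, 0.092, 0.06
lx·mx: 0, 0, 2.604, 2.32, 1.216, 0.276, 0.12 → R0 = 6.536
x·lx·mx: 0, 0, 5.208, 6.96, 4.864, 1.38, 0.72 → Σ = 19.132
T = 19.132 / 6.536 = 2.927173… → 2.93

2.93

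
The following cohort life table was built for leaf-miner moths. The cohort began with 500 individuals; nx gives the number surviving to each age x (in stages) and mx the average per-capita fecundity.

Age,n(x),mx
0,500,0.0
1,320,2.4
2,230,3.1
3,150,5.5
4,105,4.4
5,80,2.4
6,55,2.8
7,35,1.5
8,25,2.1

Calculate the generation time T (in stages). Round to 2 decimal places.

lx = nx/n0 = nx/500: 1, 0.64, 0.46, 0.3, 0.21, 0.16, 0.11, 0.07, 0.05
lx·mx: 0, 1.536, 1.426, 1.65, 0.924, 0.384, 0.308, 0.105, 0.105 → R0 = 6.438
x·lx·mx: 0, 1.536, 2.852, 4.95, 3.696, 1.92, 1.848, 0.735, 0.84 → Σ = 18.377
T = 18.377 / 6.438 = 2.854458… → 2.85

2.85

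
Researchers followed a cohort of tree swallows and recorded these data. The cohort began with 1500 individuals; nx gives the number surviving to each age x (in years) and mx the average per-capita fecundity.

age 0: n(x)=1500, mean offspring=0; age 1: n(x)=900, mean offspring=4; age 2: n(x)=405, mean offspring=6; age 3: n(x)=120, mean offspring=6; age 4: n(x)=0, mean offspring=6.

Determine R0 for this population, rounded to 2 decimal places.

4.50

lx = nx/n0 = nx/1500: 1, 0.6, 0.27, 0.08, 0
lx·mx by age: 0, 2.4, 1.62, 0.48, 0
R0 = Σ lx·mx = 4.5 → 4.50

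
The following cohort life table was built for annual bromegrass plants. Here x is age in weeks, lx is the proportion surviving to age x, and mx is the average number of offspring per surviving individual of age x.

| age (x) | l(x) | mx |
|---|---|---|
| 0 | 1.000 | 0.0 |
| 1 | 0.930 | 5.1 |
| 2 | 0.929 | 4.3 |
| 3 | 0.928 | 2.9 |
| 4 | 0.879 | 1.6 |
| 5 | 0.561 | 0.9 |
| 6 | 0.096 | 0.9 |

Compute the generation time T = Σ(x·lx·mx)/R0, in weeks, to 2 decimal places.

2.20

lx·mx: 0, 4.743, 3.9947, 2.6912, 1.4064, 0.5049, 0.0864 → R0 = 13.4266
x·lx·mx: 0, 4.743, 7.9894, 8.0736, 5.6256, 2.5245, 0.5184 → Σ = 29.4745
T = 29.4745 / 13.4266 = 2.195232… → 2.20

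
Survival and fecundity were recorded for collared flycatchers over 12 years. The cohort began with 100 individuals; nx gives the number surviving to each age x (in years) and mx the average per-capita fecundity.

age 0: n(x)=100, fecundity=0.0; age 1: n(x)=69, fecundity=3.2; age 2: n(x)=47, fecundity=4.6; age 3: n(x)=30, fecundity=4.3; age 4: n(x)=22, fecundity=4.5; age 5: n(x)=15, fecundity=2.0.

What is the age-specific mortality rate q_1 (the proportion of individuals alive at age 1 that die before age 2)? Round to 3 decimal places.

0.319

lx = nx/n0 = nx/100: 1, 0.69, 0.47, 0.3, 0.22, 0.15
q_1 = (l_1 − l_2) / l_1 = (0.69 − 0.47) / 0.69
     = 0.22 / 0.69 = 0.318841… → 0.319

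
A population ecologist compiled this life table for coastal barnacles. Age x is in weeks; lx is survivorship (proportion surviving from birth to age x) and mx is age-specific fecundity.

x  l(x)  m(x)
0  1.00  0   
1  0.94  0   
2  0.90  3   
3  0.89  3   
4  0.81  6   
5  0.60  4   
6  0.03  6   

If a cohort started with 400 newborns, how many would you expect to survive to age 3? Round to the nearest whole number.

356

Expected survivors = N0 · l_3 = 400 × 0.89 = 356 → 356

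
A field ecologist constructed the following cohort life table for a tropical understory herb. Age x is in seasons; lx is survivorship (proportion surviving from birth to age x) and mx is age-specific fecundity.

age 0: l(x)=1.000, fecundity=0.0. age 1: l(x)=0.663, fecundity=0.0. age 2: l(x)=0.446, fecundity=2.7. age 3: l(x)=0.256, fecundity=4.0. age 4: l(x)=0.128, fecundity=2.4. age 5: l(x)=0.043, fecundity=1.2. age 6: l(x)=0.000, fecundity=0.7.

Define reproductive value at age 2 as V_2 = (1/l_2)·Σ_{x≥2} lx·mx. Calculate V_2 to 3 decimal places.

5.800

lx·mx for x ≥ 2: 1.2042, 1.024, 0.3072, 0.0516, 0 → sum = 2.587
V_2 = 2.587 / l_2 = 2.587 / 0.446 = 5.800448… → 5.800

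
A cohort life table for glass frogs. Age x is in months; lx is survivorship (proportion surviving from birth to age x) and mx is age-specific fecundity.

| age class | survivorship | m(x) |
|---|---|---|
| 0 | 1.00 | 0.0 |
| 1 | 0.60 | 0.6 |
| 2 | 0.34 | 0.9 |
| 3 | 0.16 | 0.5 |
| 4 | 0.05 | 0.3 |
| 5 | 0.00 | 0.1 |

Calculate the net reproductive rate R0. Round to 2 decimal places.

0.76

lx·mx by age: 0, 0.36, 0.306, 0.08, 0.015, 0
R0 = Σ lx·mx = 0.761 → 0.76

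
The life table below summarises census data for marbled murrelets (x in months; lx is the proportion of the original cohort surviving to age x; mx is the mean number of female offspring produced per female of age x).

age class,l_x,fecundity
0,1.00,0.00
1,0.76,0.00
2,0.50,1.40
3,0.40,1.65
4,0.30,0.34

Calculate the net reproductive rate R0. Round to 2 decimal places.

1.46

lx·mx by age: 0, 0, 0.7, 0.66, 0.102
R0 = Σ lx·mx = 1.462 → 1.46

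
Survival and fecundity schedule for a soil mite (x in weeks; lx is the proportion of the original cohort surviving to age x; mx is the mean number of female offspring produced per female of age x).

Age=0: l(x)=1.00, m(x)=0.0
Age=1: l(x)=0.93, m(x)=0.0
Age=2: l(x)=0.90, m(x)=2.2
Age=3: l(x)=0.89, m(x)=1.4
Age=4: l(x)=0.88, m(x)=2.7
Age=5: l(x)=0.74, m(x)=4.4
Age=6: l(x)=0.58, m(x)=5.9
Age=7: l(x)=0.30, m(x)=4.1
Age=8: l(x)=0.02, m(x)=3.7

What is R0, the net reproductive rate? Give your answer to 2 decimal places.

13.58

lx·mx by age: 0, 0, 1.98, 1.246, 2.376, 3.256, 3.422, 1.23, 0.074
R0 = Σ lx·mx = 13.584 → 13.58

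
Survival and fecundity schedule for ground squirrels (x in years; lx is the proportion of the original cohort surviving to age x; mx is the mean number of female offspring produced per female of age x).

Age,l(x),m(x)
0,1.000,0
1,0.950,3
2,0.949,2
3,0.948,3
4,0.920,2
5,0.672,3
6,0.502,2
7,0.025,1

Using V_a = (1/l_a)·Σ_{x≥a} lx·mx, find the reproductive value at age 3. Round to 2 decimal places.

lx·mx for x ≥ 3: 2.844, 1.84, 2.016, 1.004, 0.025 → sum = 7.729
V_3 = 7.729 / l_3 = 7.729 / 0.948 = 8.152954… → 8.15

8.15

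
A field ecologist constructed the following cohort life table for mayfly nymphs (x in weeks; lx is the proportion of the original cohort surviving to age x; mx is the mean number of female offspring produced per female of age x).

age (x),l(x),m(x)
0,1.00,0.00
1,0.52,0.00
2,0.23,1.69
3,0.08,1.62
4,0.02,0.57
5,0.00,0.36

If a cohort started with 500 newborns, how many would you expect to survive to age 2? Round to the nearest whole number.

115

Expected survivors = N0 · l_2 = 500 × 0.23 = 115 → 115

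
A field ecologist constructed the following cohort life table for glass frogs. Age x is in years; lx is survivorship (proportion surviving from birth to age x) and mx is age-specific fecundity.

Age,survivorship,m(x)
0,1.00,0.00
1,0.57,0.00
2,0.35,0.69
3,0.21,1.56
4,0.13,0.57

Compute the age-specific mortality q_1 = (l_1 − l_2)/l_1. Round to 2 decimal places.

0.39

q_1 = (l_1 − l_2) / l_1 = (0.57 − 0.35) / 0.57
     = 0.22 / 0.57 = 0.385965… → 0.39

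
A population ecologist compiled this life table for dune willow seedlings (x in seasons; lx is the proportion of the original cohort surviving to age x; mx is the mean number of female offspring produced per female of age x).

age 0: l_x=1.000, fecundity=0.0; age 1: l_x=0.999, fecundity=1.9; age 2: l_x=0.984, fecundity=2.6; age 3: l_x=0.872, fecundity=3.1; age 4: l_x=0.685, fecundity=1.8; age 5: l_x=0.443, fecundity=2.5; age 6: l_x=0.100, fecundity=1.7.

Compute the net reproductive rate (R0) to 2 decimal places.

9.67

lx·mx by age: 0, 1.8981, 2.5584, 2.7032, 1.233, 1.1075, 0.17
R0 = Σ lx·mx = 9.6702 → 9.67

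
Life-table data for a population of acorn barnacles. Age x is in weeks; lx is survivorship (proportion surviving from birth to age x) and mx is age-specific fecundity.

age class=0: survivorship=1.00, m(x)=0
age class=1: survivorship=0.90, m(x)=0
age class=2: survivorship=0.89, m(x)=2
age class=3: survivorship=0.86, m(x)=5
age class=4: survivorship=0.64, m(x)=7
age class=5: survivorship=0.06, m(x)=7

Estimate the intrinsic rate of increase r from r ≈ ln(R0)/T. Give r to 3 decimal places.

0.721

R0 = Σ lx·mx = 0 + 0 + 1.78 + 4.3 + 4.48 + 0.42 = 10.98
Σ x·lx·mx = 36.48; T = 36.48/10.98 = 3.3224…
r ≈ ln(R0)/T = ln(10.98)/3.3224… = 0.72119… → 0.721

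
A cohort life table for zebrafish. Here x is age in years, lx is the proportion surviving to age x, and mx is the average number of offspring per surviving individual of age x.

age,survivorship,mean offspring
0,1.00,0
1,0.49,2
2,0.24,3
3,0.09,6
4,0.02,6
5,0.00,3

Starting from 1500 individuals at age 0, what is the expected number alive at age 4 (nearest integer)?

30

Expected survivors = N0 · l_4 = 1500 × 0.02 = 30 → 30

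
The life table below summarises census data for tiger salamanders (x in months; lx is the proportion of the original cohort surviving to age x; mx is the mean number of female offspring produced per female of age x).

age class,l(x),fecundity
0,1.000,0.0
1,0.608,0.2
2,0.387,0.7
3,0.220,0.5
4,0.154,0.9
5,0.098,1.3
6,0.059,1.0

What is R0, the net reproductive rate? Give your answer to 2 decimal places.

0.83

lx·mx by age: 0, 0.1216, 0.2709, 0.11, 0.1386, 0.1274, 0.059
R0 = Σ lx·mx = 0.8275 → 0.83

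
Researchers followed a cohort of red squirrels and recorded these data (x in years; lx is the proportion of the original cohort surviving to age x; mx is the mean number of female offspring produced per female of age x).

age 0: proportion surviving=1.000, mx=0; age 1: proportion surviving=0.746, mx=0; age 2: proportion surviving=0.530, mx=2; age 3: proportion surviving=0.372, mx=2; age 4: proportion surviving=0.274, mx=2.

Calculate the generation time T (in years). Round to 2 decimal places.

2.78

lx·mx: 0, 0, 1.06, 0.744, 0.548 → R0 = 2.352
x·lx·mx: 0, 0, 2.12, 2.232, 2.192 → Σ = 6.544
T = 6.544 / 2.352 = 2.782313… → 2.78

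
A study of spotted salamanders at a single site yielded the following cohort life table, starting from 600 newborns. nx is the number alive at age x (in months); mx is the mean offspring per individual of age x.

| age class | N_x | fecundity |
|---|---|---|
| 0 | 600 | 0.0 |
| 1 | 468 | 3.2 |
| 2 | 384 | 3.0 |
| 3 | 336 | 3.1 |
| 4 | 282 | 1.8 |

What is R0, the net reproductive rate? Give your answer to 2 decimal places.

lx = nx/n0 = nx/600: 1, 0.78, 0.64, 0.56, 0.47
lx·mx by age: 0, 2.496, 1.92, 1.736, 0.846
R0 = Σ lx·mx = 6.998 → 7.00

7.00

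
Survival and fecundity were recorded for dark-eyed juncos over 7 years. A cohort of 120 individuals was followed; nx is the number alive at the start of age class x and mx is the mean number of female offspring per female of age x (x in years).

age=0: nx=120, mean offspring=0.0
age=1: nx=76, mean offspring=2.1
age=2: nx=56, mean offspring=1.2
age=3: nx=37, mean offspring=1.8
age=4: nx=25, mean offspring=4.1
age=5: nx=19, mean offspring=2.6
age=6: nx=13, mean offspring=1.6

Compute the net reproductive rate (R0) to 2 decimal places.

lx = nx/n0 = nx/120: 1, 0.63333…, 0.46667…, 0.30833…, 0.20833…, 0.15833…, 0.10833…
lx·mx by age: 0, 1.33…, 0.56…, 0.555…, 0.854167…, 0.411667…, 0.173333…
R0 = Σ lx·mx = 3.884167… → 3.88

3.88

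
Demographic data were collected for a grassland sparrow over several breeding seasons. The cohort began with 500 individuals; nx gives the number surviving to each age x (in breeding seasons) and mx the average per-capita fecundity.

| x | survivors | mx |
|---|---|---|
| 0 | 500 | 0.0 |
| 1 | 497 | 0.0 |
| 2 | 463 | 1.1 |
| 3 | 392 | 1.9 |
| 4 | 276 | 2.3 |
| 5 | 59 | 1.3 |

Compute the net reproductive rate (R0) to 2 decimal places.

lx = nx/n0 = nx/500: 1, 0.994, 0.926, 0.784, 0.552, 0.118
lx·mx by age: 0, 0, 1.0186, 1.4896, 1.2696, 0.1534
R0 = Σ lx·mx = 3.9312 → 3.93

3.93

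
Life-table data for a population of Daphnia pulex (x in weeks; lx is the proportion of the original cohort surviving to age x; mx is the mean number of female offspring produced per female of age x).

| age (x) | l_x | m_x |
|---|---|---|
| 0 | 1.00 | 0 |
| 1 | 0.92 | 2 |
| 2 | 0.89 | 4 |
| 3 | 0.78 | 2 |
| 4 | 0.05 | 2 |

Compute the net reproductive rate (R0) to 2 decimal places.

lx·mx by age: 0, 1.84, 3.56, 1.56, 0.1
R0 = Σ lx·mx = 7.06 → 7.06

7.06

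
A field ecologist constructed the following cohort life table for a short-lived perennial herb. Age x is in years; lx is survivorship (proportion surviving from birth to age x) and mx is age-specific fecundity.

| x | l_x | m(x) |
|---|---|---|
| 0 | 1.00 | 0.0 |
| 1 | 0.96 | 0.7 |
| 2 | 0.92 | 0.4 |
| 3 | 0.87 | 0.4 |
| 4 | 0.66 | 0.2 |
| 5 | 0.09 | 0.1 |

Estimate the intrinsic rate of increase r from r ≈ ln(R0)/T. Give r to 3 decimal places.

R0 = Σ lx·mx = 0 + 0.672 + 0.368 + 0.348 + 0.132 + 0.009 = 1.529
Σ x·lx·mx = 3.025; T = 3.025/1.529 = 1.97842…
r ≈ ln(R0)/T = ln(1.529)/1.97842… = 0.21462… → 0.215

0.215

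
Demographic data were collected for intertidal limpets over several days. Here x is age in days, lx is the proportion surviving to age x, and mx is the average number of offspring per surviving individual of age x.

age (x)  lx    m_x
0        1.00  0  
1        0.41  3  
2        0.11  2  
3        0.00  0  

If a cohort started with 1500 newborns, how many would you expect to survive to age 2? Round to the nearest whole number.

165

Expected survivors = N0 · l_2 = 1500 × 0.11 = 165 → 165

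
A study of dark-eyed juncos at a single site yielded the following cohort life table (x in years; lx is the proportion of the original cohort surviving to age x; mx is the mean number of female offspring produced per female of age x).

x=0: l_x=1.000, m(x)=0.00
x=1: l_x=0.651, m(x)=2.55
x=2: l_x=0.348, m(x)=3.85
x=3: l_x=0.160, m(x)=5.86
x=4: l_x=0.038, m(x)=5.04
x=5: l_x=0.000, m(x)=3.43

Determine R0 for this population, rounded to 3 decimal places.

lx·mx by age: 0, 1.66005, 1.3398, 0.9376, 0.19152, 0
R0 = Σ lx·mx = 4.12897 → 4.129

4.129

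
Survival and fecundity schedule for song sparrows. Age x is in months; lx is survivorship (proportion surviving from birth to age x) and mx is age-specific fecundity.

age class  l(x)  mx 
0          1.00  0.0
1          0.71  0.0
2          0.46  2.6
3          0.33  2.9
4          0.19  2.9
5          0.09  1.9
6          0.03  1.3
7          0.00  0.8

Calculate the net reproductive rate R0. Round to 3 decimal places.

2.914

lx·mx by age: 0, 0, 1.196, 0.957, 0.551, 0.171, 0.039, 0
R0 = Σ lx·mx = 2.914 → 2.914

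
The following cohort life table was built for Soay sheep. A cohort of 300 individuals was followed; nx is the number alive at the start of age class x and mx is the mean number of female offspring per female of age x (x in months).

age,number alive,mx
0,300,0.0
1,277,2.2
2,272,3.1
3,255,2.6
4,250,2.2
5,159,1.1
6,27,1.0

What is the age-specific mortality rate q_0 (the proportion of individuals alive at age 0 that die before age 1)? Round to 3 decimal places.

0.077

lx = nx/n0 = nx/300: 1, 0.92333…, 0.90667…, 0.85, 0.83333…, 0.53, 0.09
q_0 = (l_0 − l_1) / l_0 = (1 − 0.923333…) / 1
     = 0.076667… / 1 = 0.076667… → 0.077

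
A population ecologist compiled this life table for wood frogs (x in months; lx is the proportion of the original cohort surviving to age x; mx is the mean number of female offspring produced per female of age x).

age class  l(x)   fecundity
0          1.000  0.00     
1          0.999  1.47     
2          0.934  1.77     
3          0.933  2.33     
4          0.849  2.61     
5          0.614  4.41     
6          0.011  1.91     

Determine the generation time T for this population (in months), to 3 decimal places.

lx·mx: 0, 1.46853, 1.65318, 2.17389, 2.21589, 2.70774, 0.02101 → R0 = 10.24024
x·lx·mx: 0, 1.46853, 3.30636, 6.52167, 8.86356, 13.5387, 0.12606 → Σ = 33.82488
T = 33.82488 / 10.24024 = 3.303134… → 3.303

3.303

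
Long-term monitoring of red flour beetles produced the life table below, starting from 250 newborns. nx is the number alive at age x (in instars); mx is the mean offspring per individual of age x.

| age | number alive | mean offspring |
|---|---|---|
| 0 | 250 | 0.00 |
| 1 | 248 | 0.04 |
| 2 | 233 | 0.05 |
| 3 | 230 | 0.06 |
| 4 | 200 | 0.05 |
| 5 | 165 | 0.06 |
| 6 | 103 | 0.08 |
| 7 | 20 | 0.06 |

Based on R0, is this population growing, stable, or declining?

declining

lx = nx/n0 = nx/250: 1, 0.992, 0.932, 0.92, 0.8, 0.66, 0.412, 0.08
R0 = Σ lx·mx = 0 + 0.03968 + 0.0466 + 0.0552 + 0.04 + 0.0396 + 0.03296 + 0.0048 = 0.25884
R0 < 1, so the population is declining.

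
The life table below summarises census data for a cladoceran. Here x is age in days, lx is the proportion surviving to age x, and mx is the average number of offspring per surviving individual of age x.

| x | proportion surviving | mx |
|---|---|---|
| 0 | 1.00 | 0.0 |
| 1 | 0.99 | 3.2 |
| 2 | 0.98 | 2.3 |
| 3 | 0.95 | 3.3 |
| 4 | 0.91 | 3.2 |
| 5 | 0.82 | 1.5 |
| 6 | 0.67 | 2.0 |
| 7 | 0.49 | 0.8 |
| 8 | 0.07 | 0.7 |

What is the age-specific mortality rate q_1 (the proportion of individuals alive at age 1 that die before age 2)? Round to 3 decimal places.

q_1 = (l_1 − l_2) / l_1 = (0.99 − 0.98) / 0.99
     = 0.01 / 0.99 = 0.010101… → 0.010

0.010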